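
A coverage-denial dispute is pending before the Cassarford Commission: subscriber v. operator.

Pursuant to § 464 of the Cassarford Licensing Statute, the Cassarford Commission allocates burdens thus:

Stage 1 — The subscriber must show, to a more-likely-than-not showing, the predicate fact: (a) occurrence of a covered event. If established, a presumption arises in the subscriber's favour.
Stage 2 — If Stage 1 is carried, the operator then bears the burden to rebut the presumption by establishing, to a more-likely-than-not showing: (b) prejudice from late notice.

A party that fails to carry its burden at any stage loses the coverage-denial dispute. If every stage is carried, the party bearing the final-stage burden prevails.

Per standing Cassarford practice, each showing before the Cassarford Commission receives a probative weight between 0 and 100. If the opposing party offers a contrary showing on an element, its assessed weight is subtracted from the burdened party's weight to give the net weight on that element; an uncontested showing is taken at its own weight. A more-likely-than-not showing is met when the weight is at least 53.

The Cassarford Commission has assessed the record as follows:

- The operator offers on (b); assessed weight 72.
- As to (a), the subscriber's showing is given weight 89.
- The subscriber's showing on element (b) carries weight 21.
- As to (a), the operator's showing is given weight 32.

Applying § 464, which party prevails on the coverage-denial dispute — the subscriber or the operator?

Stage 1 — burden on subscriber; standard: a more-likely-than-not showing (weight is at least 53).
    (a): 89 − 32 = 57 ≥ 53 [met]
  The subscriber carries Stage 1; the operator now bears the burden.
Stage 2 — burden on operator; standard: a more-likely-than-not showing (weight is at least 53).
    (b): 72 − 21 = 51 < 53 [not met]
  Stage 2 not carried; the operator fails its burden.
So the subscriber prevails.

subscriber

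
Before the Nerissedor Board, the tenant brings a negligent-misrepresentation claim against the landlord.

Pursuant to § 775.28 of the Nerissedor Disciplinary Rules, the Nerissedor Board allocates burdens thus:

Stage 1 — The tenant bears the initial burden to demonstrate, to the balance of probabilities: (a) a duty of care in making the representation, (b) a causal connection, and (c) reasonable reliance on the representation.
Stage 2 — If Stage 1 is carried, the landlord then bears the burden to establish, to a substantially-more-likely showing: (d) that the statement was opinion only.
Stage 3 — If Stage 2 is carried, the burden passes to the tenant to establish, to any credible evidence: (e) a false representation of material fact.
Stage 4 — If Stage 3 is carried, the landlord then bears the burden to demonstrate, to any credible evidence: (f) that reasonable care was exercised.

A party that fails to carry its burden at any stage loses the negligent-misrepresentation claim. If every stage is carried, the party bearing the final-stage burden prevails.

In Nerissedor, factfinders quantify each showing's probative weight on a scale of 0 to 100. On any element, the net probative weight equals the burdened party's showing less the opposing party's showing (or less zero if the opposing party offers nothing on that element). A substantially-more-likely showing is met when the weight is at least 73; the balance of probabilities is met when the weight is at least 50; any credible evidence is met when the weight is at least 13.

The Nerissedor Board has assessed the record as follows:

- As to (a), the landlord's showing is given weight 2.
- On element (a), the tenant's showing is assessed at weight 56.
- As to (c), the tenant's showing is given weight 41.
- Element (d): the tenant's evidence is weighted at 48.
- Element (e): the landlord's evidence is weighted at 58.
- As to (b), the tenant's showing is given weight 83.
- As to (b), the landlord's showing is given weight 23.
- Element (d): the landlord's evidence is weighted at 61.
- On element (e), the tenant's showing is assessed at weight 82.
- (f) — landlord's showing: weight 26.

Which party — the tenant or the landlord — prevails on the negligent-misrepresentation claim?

At Stage 1 the tenant must meet the balance of probabilities (weight is at least 50): on (a) the weight is 56 less the opposing 2 gives net 54, ≥ 50, so (a) meets the standard; on (b) the weight is 83 less the opposing 23 gives net 60, ≥ 50, so (b) meets the standard; on (c) the weight is 41, < 50, so (c) does not meet the standard.
  Stage 1 not carried; the tenant fails its burden.
The landlord prevails.

landlord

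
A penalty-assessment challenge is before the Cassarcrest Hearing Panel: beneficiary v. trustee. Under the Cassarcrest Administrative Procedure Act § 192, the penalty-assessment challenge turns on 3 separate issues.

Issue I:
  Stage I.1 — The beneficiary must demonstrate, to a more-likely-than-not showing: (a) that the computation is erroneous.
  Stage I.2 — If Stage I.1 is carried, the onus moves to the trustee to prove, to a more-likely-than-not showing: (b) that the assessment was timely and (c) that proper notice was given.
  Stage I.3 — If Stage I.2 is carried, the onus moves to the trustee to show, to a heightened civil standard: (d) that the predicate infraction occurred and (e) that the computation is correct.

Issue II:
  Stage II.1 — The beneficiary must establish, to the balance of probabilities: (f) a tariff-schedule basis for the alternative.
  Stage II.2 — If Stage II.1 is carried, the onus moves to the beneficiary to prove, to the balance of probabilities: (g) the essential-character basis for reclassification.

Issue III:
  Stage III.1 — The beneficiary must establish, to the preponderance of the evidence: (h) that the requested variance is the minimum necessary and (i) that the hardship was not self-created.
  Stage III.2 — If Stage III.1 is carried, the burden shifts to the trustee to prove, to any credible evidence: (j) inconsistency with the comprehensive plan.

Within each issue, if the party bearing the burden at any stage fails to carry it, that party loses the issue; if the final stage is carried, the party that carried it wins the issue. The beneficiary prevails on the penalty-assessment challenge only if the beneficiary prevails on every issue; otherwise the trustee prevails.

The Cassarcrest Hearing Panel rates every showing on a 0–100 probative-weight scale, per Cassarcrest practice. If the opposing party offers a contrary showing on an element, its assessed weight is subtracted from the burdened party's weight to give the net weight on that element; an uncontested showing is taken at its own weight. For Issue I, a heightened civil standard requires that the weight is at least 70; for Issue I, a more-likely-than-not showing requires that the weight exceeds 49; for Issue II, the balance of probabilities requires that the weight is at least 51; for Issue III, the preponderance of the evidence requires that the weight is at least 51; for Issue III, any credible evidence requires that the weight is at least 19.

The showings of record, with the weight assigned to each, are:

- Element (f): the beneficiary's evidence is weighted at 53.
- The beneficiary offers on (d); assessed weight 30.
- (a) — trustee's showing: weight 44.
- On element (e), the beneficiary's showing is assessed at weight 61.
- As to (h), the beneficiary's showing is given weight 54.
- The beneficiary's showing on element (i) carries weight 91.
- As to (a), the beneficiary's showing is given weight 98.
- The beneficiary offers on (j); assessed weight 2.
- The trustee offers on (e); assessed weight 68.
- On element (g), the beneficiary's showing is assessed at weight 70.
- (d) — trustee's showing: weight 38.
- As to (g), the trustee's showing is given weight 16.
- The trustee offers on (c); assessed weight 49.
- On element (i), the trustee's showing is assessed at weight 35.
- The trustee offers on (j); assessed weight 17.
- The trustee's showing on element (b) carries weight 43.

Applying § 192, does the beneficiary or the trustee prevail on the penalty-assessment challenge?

beneficiary

— Issue I —
At Stage I.1 the beneficiary must meet a more-likely-than-not showing (weight exceeds 49): on (a) the weight is 98 less the opposing 44 gives net 54, which does exceed 49, so (a) meets the standard.
  Stage I.1 is satisfied; the onus moves to the trustee.
At Stage I.2 the trustee must meet a more-likely-than-not showing (weight exceeds 49): on (b) the weight is 43, ≤ 49, so (b) does not meet the standard; on (c) the weight is 49, ≤ 49, so (c) does not meet the standard.
  The trustee does not carry Stage I.2.
So the beneficiary prevails on this issue.
— Issue II —
At Stage II.1 the beneficiary must meet the balance of probabilities (weight is at least 51): on (f) the weight is 53, ≥ 51, so (f) meets the standard.
  Stage II.1 is satisfied; the beneficiary continues to bear the burden.
At Stage II.2 the beneficiary must meet the balance of probabilities (weight is at least 51): on (g) the weight is 70 less the opposing 16 gives net 54, ≥ 51, so (g) meets the standard.
  All elements met at the final stage.
All stages carried — the beneficiary prevails on this issue.
— Issue III —
Stage III.1 (beneficiary, the preponderance of the evidence, weight is at least 51): (h) 54 ≥ 51 — meets; (i) net 91−35=56 ≥ 51 — meets.
  The beneficiary carries Stage III.1; the trustee now bears the burden.
Stage III.2 (trustee, any credible evidence, weight is at least 19): (j) net 17−2=15 < 19 — fails.
  Stage III.2 not carried; the trustee fails its burden.
The beneficiary prevails on this issue.
Per-issue: Issue I → beneficiary; Issue II → beneficiary; Issue III → beneficiary. The beneficiary must prevail on every issue; overall, the beneficiary prevails.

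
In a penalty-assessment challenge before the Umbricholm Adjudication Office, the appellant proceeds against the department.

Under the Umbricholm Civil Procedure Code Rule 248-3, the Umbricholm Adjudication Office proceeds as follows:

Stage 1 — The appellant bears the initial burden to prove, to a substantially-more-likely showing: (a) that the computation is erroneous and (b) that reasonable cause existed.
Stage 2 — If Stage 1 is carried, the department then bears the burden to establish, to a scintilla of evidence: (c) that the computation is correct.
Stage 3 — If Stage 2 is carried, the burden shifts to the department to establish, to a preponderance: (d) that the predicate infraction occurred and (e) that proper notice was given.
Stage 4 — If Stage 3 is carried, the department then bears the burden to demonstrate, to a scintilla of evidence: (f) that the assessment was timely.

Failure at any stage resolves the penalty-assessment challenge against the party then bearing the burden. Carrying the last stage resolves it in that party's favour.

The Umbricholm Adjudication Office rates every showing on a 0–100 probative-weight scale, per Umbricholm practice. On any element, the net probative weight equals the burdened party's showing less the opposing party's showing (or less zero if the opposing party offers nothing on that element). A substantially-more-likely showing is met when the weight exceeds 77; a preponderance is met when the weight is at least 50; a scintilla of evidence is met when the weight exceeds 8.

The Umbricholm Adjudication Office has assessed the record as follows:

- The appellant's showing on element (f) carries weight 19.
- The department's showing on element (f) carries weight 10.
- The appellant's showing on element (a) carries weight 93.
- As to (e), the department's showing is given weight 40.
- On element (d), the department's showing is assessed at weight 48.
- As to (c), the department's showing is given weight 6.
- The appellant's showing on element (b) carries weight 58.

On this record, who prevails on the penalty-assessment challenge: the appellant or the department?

department

Stage 1 (appellant, a substantially-more-likely showing, weight exceeds 77): (a) 93 > 77 — meets; (b) 58 ≤ 77 — fails.
  Stage 1 not carried; the appellant fails its burden.
The department prevails.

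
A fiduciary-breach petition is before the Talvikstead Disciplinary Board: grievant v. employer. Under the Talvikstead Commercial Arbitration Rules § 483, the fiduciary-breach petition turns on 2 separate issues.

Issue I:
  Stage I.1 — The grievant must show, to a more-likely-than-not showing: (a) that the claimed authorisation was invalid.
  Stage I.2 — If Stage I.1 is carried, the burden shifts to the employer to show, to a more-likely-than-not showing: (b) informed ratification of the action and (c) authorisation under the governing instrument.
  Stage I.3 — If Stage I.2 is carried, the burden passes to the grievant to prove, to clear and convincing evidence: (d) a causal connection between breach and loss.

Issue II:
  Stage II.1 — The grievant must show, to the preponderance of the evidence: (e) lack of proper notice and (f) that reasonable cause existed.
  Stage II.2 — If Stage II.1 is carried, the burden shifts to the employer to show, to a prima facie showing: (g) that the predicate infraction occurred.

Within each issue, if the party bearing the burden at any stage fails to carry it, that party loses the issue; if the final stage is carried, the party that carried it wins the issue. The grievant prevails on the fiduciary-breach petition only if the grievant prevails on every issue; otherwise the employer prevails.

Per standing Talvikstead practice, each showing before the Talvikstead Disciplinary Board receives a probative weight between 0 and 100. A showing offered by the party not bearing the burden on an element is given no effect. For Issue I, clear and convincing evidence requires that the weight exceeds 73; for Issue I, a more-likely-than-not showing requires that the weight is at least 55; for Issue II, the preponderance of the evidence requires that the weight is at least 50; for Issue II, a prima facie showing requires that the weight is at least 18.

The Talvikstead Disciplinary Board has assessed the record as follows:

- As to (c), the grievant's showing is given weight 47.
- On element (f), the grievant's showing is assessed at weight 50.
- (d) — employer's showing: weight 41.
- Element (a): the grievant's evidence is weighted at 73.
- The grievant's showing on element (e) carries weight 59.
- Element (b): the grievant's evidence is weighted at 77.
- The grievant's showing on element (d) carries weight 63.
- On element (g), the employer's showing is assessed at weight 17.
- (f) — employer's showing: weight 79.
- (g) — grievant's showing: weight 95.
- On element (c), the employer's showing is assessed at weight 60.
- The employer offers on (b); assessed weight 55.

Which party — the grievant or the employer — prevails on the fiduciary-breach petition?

employer

— Issue I —
Stage I.1 — burden on grievant; standard: a more-likely-than-not showing (weight is at least 55).
    (a): 73 ≥ 55 [met]
  Stage I.1 is satisfied; the onus moves to the employer.
Stage I.2 — burden on employer; standard: a more-likely-than-not showing (weight is at least 55).
    (b): 55 (grievant's 77 disregarded) ≥ 55 [met]
    (c): 60 (grievant's 47 disregarded) ≥ 55 [met]
  All elements met. The burden passes to the grievant.
Stage I.3 — burden on grievant; standard: clear and convincing evidence (weight exceeds 73).
    (d): 63 (employer's 41 disregarded) ≤ 73 [not met]
  Stage I.3 not carried; the grievant fails its burden.
So the employer prevails on this issue.
— Issue II —
Stage II.1 (grievant, the preponderance of the evidence, weight is at least 50): (e) 59 ≥ 50 — meets; (f) 50 (employer's 79 disregarded) ≥ 50 — meets.
  Stage II.1 is satisfied; the onus moves to the employer.
Stage II.2 (employer, a prima facie showing, weight is at least 18): (g) 17 (grievant's 95 disregarded) < 18 — fails.
  Stage II.2 not carried; the employer fails its burden.
The grievant prevails on this issue.
Per-issue: Issue I → employer; Issue II → grievant. The grievant must prevail on every issue; overall, the employer prevails.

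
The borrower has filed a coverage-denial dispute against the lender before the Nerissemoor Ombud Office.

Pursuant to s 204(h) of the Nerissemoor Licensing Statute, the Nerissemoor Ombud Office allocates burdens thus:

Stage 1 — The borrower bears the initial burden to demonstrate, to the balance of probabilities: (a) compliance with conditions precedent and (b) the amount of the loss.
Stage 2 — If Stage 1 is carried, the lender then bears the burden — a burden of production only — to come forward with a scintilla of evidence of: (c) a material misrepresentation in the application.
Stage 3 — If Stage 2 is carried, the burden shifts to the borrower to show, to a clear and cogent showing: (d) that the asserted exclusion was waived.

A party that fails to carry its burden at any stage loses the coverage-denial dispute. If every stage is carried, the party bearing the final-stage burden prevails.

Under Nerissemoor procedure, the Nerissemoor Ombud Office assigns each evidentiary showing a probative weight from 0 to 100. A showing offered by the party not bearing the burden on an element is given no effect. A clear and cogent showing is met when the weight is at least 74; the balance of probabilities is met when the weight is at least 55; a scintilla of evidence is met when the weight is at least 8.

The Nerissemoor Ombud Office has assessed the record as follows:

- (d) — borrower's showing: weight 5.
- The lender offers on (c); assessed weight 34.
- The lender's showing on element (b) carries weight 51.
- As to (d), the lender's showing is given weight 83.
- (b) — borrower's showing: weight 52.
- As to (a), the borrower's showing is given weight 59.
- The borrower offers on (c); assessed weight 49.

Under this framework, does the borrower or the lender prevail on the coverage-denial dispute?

At Stage 1 the borrower must meet the balance of probabilities (weight is at least 55): on (a) the weight is 59, which does reach 55, so (a) meets the standard; on (b) the weight is 52 (the lender's 51 is given no effect), which does not reach 55, so (b) does not meet the standard.
  Not every element is met, so the borrower fails to carry Stage 1.
The lender prevails.

lender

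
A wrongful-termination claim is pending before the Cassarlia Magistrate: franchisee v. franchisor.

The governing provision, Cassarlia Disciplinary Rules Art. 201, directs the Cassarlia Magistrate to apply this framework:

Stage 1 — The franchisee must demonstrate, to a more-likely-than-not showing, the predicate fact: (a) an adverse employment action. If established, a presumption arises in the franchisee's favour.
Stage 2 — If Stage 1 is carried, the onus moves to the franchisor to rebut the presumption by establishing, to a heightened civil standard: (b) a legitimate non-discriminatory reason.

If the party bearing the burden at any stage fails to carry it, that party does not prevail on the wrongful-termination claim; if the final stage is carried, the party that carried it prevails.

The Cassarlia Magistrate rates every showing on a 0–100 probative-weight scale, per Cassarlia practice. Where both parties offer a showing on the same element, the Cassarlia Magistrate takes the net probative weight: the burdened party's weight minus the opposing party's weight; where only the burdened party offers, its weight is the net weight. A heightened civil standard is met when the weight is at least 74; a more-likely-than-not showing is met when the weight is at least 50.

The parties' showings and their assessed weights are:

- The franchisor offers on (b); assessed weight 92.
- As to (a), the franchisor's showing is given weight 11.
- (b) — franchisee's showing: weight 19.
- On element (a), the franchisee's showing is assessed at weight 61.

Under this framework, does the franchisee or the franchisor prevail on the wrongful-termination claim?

At Stage 1 the franchisee must meet a more-likely-than-not showing (weight is at least 50): on (a) the weight is 61 less the opposing 11 gives net 50, ≥ 50, so (a) meets the standard.
  Stage 1 is satisfied; the onus moves to the franchisor.
At Stage 2 the franchisor must meet a heightened civil standard (weight is at least 74): on (b) the weight is 92 less the opposing 19 gives net 73, which does not reach 74, so (b) does not meet the standard.
  Stage 2 not carried; the franchisor fails its burden.
The analysis ends at Stage 2; the franchisee prevails.

franchisee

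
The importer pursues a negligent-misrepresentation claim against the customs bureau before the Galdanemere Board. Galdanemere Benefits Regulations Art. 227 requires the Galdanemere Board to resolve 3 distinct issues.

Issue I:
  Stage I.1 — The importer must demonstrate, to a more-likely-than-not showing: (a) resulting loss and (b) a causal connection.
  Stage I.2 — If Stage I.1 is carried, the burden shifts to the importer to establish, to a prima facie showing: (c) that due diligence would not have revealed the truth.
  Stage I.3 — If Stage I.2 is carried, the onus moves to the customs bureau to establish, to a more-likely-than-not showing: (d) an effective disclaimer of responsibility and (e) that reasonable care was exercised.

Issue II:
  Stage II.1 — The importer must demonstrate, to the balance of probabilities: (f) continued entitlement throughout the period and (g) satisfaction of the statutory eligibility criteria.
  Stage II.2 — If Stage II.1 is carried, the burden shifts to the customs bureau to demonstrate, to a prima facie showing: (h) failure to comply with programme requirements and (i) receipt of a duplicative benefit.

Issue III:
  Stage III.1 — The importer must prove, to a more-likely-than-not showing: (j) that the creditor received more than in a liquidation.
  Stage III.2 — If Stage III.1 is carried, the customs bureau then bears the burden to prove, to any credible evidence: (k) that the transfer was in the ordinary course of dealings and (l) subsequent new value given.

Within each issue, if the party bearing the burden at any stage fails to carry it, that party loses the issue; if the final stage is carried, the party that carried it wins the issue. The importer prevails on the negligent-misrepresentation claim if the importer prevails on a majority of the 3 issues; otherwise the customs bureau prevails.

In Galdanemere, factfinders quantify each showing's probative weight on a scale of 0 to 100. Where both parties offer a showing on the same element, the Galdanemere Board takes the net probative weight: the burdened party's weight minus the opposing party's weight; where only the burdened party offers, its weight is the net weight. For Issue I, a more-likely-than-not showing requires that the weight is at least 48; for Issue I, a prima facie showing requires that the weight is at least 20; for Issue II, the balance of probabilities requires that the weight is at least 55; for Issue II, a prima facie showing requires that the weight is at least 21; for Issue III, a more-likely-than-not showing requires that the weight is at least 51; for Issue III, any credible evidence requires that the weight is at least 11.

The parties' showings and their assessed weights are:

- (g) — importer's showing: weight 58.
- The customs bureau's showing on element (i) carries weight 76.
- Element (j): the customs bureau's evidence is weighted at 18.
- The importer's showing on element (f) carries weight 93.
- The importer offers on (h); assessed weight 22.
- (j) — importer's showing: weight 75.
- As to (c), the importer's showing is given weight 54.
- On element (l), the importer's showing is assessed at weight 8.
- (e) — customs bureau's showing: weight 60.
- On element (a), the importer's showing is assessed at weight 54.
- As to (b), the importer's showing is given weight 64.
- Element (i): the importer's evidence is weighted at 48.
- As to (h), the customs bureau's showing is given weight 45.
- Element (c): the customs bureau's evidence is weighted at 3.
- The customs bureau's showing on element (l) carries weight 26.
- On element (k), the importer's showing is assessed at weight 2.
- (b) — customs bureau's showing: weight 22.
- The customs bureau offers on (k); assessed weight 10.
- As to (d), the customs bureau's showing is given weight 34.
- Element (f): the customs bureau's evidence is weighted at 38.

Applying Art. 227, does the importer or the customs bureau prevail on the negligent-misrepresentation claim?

— Issue I —
Stage I.1 (importer, a more-likely-than-not showing, weight is at least 48): (a) 54 ≥ 48 — meets; (b) net 64−22=42 < 48 — fails.
  Not every element is met, so the importer fails to carry Stage I.1.
So the customs bureau prevails on this issue.
— Issue II —
Stage II.1 — burden on importer; standard: the balance of probabilities (weight is at least 55).
    (f): 93 − 38 = 55 ≥ 55 [met]
    (g): 58 ≥ 55 [met]
  The importer carries Stage II.1; the customs bureau now bears the burden.
Stage II.2 — burden on customs bureau; standard: a prima facie showing (weight is at least 21).
    (h): 45 − 22 = 23 ≥ 21 [met]
    (i): 76 − 48 = 28 ≥ 21 [met]
  All elements met at the final stage.
Every stage carried; the customs bureau prevails on this issue.
— Issue III —
Stage III.1 — burden on importer; standard: a more-likely-than-not showing (weight is at least 51).
    (j): 75 − 18 = 57 ≥ 51 [met]
  All elements met. The burden passes to the customs bureau.
Stage III.2 — burden on customs bureau; standard: any credible evidence (weight is at least 11).
    (k): 10 − 2 = 8 < 11 [not met]
    (l): 26 − 8 = 18 ≥ 11 [met]
  The customs bureau does not carry Stage III.2.
The importer prevails on this issue.
Per-issue: Issue I → customs bureau; Issue II → customs bureau; Issue III → importer. The importer must prevail on a majority of issues; overall, the customs bureau prevails.

customs bureau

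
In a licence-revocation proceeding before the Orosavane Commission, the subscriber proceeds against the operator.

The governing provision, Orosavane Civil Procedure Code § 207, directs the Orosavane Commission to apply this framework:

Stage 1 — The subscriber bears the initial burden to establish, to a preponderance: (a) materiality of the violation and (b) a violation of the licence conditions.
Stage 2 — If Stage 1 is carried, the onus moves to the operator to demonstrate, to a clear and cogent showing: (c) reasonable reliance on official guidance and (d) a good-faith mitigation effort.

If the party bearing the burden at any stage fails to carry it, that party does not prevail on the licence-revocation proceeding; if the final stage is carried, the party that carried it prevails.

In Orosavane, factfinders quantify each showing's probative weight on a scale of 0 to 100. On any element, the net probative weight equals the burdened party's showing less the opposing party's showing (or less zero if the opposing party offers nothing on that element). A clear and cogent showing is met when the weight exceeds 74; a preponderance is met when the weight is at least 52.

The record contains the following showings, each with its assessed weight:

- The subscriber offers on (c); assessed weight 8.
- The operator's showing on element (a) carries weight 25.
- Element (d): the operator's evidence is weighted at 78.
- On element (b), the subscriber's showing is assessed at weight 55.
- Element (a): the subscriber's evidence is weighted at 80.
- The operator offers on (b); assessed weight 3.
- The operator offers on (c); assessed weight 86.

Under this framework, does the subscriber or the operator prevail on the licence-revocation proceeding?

operator

At Stage 1 the subscriber must meet a preponderance (weight is at least 52): on (a) the weight is 80 less the opposing 25 gives net 55, ≥ 52, so (a) meets the standard; on (b) the weight is 55 less the opposing 3 gives net 52, ≥ 52, so (b) meets the standard.
  Stage 1 carried; the burden shifts to the operator.
At Stage 2 the operator must meet a clear and cogent showing (weight exceeds 74): on (c) the weight is 86 less the opposing 8 gives net 78, > 74, so (c) meets the standard; on (d) the weight is 78, > 74, so (d) meets the standard.
  All elements met at the final stage.
Every stage carried; the operator prevails.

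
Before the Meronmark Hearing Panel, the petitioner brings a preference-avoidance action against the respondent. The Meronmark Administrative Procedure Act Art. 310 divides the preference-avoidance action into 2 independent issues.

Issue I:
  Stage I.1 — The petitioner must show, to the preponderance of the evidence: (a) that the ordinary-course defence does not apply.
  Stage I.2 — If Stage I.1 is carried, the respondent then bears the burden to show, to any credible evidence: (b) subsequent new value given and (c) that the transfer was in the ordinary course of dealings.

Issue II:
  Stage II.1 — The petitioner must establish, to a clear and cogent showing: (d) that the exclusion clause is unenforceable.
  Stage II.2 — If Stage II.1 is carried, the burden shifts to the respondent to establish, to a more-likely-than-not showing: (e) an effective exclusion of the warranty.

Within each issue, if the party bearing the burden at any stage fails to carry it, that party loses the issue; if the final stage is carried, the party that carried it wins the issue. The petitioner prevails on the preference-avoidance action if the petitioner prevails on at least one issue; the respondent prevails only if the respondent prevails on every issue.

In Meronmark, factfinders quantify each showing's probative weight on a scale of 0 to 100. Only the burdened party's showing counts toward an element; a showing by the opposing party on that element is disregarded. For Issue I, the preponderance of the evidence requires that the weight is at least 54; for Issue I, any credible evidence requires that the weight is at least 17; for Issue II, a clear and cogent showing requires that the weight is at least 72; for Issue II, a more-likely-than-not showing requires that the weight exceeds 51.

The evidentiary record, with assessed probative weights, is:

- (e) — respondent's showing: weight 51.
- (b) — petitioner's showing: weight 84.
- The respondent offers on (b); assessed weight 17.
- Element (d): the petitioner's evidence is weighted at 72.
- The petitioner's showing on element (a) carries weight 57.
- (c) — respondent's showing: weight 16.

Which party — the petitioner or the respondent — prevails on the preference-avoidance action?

petitioner

— Issue I —
Stage I.1 — burden on petitioner; standard: the preponderance of the evidence (weight is at least 54).
    (a): 57 ≥ 54 [met]
  All elements met. The burden passes to the respondent.
Stage I.2 — burden on respondent; standard: any credible evidence (weight is at least 17).
    (b): 17 (petitioner's 84 disregarded) ≥ 17 [met]
    (c): 16 < 17 [not met]
  The respondent does not carry Stage I.2.
So the petitioner prevails on this issue.
— Issue II —
Stage II.1 (petitioner, a clear and cogent showing, weight is at least 72): (d) 72 ≥ 72 — meets.
  Stage II.1 carried; the burden shifts to the respondent.
Stage II.2 (respondent, a more-likely-than-not showing, weight exceeds 51): (e) 51 ≤ 51 — fails.
  The respondent does not carry Stage II.2.
So the petitioner prevails on this issue.
Per-issue: Issue I → petitioner; Issue II → petitioner. The petitioner must prevail on at least one issue; overall, the petitioner prevails.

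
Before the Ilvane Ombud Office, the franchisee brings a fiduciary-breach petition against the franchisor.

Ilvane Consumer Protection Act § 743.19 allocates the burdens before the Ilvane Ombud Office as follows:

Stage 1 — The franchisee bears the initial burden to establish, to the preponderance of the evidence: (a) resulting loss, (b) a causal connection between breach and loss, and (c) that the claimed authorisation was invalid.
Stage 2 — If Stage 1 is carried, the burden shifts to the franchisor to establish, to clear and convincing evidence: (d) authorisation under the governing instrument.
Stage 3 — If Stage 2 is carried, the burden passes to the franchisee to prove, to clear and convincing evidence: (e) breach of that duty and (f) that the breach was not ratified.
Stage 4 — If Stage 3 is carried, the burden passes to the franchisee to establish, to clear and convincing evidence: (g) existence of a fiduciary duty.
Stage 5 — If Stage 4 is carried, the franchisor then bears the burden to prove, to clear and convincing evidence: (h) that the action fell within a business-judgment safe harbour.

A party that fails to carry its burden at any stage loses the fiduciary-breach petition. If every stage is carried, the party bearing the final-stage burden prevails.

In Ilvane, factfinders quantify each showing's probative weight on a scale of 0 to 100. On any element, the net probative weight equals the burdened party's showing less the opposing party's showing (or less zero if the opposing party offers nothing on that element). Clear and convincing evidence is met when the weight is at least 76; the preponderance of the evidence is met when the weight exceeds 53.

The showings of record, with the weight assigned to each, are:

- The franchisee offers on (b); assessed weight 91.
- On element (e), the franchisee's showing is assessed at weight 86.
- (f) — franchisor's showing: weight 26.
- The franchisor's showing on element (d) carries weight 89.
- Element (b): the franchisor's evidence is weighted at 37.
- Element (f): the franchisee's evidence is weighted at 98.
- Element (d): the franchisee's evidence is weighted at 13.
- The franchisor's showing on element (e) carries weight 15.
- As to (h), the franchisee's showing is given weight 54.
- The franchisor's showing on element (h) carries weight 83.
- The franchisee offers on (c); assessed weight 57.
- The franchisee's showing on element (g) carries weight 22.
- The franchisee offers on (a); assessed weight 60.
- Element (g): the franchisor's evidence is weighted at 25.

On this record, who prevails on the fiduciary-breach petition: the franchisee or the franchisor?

At Stage 1 the franchisee must meet the preponderance of the evidence (weight exceeds 53): on (a) the weight is 60, > 53, so (a) meets the standard; on (b) the weight is 91 less the opposing 37 gives net 54, which does exceed 53, so (b) meets the standard; on (c) the weight is 57, > 53, so (c) meets the standard.
  Stage 1 is satisfied; the onus moves to the franchisor.
At Stage 2 the franchisor must meet clear and convincing evidence (weight is at least 76): on (d) the weight is 89 less the opposing 13 gives net 76, which does reach 76, so (d) meets the standard.
  Stage 2 carried; the burden shifts to the franchisee.
At Stage 3 the franchisee must meet clear and convincing evidence (weight is at least 76): on (e) the weight is 86 less the opposing 15 gives net 71, < 76, so (e) does not meet the standard; on (f) the weight is 98 less the opposing 26 gives net 72, which does not reach 76, so (f) does not meet the standard.
  Stage 3 not carried; the franchisee fails its burden.
The analysis ends at Stage 3; the franchisor prevails.

franchisor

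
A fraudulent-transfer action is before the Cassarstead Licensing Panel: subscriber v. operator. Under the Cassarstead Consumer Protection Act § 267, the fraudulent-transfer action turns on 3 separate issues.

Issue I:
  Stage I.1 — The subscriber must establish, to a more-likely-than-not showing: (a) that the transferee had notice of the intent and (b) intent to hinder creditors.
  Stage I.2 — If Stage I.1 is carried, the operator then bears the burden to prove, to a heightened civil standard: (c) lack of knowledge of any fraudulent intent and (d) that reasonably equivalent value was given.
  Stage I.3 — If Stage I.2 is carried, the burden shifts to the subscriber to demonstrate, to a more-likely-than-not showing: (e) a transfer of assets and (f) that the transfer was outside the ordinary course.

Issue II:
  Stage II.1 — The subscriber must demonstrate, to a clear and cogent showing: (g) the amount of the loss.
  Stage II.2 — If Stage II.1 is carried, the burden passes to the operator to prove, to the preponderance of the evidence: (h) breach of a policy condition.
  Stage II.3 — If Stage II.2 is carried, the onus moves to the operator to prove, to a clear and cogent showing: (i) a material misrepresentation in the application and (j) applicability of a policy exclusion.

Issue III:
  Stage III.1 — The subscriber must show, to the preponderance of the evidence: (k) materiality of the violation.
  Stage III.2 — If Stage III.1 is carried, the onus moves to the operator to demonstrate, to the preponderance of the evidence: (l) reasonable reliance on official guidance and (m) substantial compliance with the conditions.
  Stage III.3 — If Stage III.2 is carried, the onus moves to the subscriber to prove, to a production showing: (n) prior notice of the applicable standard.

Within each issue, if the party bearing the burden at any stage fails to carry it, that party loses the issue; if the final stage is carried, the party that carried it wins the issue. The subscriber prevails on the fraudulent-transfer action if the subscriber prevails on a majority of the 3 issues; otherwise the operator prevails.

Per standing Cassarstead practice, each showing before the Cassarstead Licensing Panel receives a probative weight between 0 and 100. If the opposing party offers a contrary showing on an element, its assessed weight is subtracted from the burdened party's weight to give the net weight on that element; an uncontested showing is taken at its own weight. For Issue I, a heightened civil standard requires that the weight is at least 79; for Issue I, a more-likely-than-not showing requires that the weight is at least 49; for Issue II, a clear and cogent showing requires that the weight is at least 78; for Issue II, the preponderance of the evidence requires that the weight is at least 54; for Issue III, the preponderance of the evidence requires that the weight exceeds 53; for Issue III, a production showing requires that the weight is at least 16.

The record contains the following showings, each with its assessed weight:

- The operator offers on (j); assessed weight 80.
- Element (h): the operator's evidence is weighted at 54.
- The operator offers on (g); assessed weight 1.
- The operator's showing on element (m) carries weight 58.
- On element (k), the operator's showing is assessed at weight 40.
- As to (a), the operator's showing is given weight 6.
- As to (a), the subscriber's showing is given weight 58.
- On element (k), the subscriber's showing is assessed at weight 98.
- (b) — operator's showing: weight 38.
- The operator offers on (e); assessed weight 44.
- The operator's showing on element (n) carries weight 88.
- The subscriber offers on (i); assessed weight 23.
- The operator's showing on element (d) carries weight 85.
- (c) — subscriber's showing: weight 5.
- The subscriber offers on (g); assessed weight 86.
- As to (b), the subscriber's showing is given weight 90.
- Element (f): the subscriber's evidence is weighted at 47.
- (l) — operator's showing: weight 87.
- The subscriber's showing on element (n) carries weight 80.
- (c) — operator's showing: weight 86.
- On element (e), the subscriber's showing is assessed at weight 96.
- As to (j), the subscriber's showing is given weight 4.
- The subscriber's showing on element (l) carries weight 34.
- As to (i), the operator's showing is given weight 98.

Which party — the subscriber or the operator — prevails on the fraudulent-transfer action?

— Issue I —
Stage I.1 (subscriber, a more-likely-than-not showing, weight is at least 49): (a) net 58−6=52 ≥ 49 — meets; (b) net 90−38=52 ≥ 49 — meets.
  All elements met. The burden passes to the operator.
Stage I.2 (operator, a heightened civil standard, weight is at least 79): (c) net 86−5=81 ≥ 79 — meets; (d) 85 ≥ 79 — meets.
  Stage I.2 carried; the burden shifts to the subscriber.
Stage I.3 (subscriber, a more-likely-than-not showing, weight is at least 49): (e) net 96−44=52 ≥ 49 — meets; (f) 47 < 49 — fails.
  The subscriber does not carry Stage I.3.
The analysis ends at Stage I.3; the operator prevails on this issue.
— Issue II —
At Stage II.1 the subscriber must meet a clear and cogent showing (weight is at least 78): on (g) the weight is 86 less the opposing 1 gives net 85, ≥ 78, so (g) meets the standard.
  Stage II.1 carried; the burden shifts to the operator.
At Stage II.2 the operator must meet the preponderance of the evidence (weight is at least 54): on (h) the weight is 54, ≥ 54, so (h) meets the standard.
  Stage II.2 is satisfied; the operator continues to bear the burden.
At Stage II.3 the operator must meet a clear and cogent showing (weight is at least 78): on (i) the weight is 98 less the opposing 23 gives net 75, which does not reach 78, so (i) does not meet the standard; on (j) the weight is 80 less the opposing 4 gives net 76, < 78, so (j) does not meet the standard.
  Not every element is met, so the operator fails to carry Stage II.3.
So the subscriber prevails on this issue.
— Issue III —
Stage III.1 (subscriber, the preponderance of the evidence, weight exceeds 53): (k) net 98−40=58 > 53 — meets.
  Stage III.1 carried; the burden shifts to the operator.
Stage III.2 (operator, the preponderance of the evidence, weight exceeds 53): (l) net 87−34=53 ≤ 53 — fails; (m) 58 > 53 — meets.
  Stage III.2 not carried; the operator fails its burden.
The analysis ends at Stage III.2; the subscriber prevails on this issue.
Per-issue: Issue I → operator; Issue II → subscriber; Issue III → subscriber. The subscriber must prevail on a majority of issues; overall, the subscriber prevails.

subscriber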